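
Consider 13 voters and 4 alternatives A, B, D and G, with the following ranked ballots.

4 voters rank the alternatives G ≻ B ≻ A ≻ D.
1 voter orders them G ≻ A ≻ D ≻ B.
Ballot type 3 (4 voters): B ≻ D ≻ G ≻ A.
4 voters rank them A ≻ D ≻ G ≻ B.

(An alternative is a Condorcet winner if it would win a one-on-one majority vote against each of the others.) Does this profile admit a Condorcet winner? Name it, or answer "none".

none

Head-to-head results (13 voters):
A vs B: A preferred on 1+4 = 5 ballots; B wins 8–5.
A vs D: A preferred on 4+1+4 = 9 ballots; A wins 9–4.
A vs G: A preferred on 4 ballots; G wins 9–4.
B vs D: B is ranked higher on 4+4 = 8 ballots, D on 5. B wins 8–5.
B vs G: 4 for B, 9 for G — G by 9–4.
D vs G: D is ranked higher on 4+4 = 8 ballots, G on 5. D wins 8–5.
Each alternative drops at least one matchup (A loses to B; B loses to G; D loses to A; G loses to D); the cycle A beats D beats G beats A rules out a Condorcet winner.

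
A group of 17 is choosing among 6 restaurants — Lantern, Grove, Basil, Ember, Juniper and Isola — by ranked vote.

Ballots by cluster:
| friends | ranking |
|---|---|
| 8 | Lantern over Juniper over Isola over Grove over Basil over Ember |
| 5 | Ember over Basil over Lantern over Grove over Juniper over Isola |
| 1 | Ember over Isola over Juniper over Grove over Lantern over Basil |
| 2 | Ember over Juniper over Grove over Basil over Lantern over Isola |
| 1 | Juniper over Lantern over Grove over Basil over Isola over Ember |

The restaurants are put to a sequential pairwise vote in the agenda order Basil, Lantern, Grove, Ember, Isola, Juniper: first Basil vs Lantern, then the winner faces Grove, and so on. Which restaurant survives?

Lantern

Round 1: Basil vs Lantern — 7–10, Lantern advances.
Round 2: Lantern vs Grove — 14–3, Lantern advances.
Round 3: Lantern vs Ember — 9–8, Lantern advances.
Round 4: Lantern vs Isola — 16–1, Lantern advances.
Round 5: Lantern vs Juniper — 13–4, Lantern advances.
Lantern survives the agenda.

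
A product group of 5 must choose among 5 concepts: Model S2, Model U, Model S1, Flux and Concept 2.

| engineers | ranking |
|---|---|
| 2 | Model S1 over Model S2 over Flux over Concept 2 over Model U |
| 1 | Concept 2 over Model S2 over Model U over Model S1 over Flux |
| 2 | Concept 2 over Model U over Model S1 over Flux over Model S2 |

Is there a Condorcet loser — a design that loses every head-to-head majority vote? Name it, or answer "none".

Flux

Pairwise majorities:
Model S2 vs Model U: Model S2 preferred on 2+1 = 3 ballots; Model S2 wins 3–2.
Model S2–Model S1: Model S1 4–1.
Model S2 vs Flux: 2+1 = 3 for Model S2, 2 for Flux — Model S2 by 3–2.
Model S2 vs Concept 2: 2 for Model S2, 3 for Concept 2 — Concept 2 by 3–2.
Model U vs Model S1: Model U wins 3–2.
Model U vs Flux: Model U preferred on 1+2 = 3 ballots; Model U wins 3–2.
Model U vs Concept 2: Model U preferred on 0 ballots; Concept 2 wins 5–0.
Model S1 vs Flux: 5 to 0, Model S1.
Model S1 vs Concept 2: 2 to 3, Concept 2.
Flux vs Concept 2: Flux preferred on 2 ballots; Concept 2 wins 3–2.
Only Flux has no wins; Flux is the Condorcet loser.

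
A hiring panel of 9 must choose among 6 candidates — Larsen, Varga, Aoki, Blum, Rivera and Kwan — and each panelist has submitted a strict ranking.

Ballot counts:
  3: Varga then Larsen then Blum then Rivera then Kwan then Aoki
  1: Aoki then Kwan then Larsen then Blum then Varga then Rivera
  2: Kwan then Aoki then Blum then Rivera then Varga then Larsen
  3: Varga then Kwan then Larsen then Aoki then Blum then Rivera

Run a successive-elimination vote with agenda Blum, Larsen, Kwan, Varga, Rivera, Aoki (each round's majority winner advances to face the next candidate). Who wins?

Varga

Round 1: Blum vs Larsen — 2–7, Larsen advances.
Round 2: Larsen vs Kwan — 3–6, Kwan advances.
Round 3: Kwan vs Varga — 3–6, Varga advances.
Round 4: Varga vs Rivera — 7–2, Varga advances.
Round 5: Varga vs Aoki — 6–3, Varga advances.
Varga survives the agenda.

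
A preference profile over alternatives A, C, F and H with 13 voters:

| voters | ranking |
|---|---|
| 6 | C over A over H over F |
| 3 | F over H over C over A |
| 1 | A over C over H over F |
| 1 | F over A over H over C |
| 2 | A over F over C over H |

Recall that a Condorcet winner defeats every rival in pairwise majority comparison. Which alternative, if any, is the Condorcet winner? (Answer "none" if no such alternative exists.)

C

Pairwise majorities:
A vs C: A is ranked higher on 1+1+2 = 4 ballots, C on 9. C wins 9–4.
A vs F: A is ranked higher on 6+1+2 = 9 ballots, F on 4. A wins 9–4.
A vs H: 6+1+1+2 = 10 for A, 3 for H — A by 10–3.
C vs F: 6+1 = 7 for C, 6 for F — C by 7–6.
C vs H: C preferred on 6+1+2 = 9 ballots; C wins 9–4.
F vs H: F preferred on 3+1+2 = 6 ballots; H wins 7–6.
Only C has no losses; C is the Condorcet winner.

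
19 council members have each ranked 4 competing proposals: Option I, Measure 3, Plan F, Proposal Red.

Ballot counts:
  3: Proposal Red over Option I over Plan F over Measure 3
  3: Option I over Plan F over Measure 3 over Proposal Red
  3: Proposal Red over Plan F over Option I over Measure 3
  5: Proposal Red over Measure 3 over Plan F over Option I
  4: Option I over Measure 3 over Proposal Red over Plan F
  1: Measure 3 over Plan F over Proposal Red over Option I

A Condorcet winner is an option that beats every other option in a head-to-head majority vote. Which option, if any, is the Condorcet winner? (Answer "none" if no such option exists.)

Proposal Red

Check each pair by majority over 19 ballots:
Option I vs Measure 3: Option I preferred on 3+3+3+4 = 13 ballots; Option I wins 13–6.
Option I vs Plan F: 3+3+4 = 10 for Option I, 9 for Plan F — Option I by 10–9.
Option I vs Proposal Red: Proposal Red, 12–7.
Measure 3 vs Plan F: Measure 3 wins 10–9.
Measure 3 vs Proposal Red: Proposal Red, 11–8.
Plan F vs Proposal Red: 3+1 = 4 for Plan F, 15 for Proposal Red — Proposal Red by 15–4.
Proposal Red defeats every rival head-to-head and is the Condorcet winner.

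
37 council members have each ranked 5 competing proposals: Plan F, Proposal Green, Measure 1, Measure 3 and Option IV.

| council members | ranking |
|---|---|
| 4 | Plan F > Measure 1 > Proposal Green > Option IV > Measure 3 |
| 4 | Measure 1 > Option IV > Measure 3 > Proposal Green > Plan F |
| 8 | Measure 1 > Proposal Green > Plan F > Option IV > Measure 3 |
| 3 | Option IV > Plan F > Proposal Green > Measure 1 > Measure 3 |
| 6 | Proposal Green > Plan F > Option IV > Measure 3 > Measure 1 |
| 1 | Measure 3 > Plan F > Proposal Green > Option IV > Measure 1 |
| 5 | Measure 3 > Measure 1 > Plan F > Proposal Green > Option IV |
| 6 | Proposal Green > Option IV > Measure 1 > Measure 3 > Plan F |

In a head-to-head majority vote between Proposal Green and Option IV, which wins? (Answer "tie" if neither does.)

Proposal Green

Ballots ranking Proposal Green above Option IV: 4 + 8 + 6 + 1 + 5 + 6 = 30.
Ballots ranking Option IV above Proposal Green: 37 − 30 = 7.
Proposal Green wins the head-to-head 30–7.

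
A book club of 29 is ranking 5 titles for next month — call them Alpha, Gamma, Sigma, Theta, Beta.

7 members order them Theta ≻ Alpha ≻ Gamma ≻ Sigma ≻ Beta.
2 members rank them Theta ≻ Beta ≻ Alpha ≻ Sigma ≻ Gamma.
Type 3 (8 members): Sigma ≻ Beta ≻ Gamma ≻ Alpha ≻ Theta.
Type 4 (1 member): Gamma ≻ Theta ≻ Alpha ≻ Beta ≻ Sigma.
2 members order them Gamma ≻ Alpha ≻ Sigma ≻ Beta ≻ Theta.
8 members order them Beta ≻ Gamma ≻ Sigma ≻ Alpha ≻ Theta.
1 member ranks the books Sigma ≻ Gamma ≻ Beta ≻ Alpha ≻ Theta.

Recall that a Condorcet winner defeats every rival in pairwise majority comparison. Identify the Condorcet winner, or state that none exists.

none

Head-to-head results (29 members):
Alpha vs Gamma: Gamma, 20–9.
Alpha–Sigma: Sigma 17–12.
Alpha vs Theta: Alpha, 19–10.
Alpha–Beta: Beta 19–10.
Gamma vs Sigma: Gamma, 18–11.
Gamma–Theta: Gamma 20–9.
Gamma–Beta: Beta 18–11.
Sigma vs Theta: 8+2+8+1 = 19 for Sigma, 10 for Theta — Sigma by 19–10.
Sigma vs Beta: Sigma wins 18–11.
Theta vs Beta: Theta preferred on 7+2+1 = 10 ballots; Beta wins 19–10.
No book is unbeaten: Alpha loses to Gamma; Gamma loses to Beta; Sigma loses to Gamma; Theta loses to Alpha; Beta loses to Sigma. In particular Gamma beats Sigma beats Beta beats Gamma is a majority cycle — no Condorcet winner exists.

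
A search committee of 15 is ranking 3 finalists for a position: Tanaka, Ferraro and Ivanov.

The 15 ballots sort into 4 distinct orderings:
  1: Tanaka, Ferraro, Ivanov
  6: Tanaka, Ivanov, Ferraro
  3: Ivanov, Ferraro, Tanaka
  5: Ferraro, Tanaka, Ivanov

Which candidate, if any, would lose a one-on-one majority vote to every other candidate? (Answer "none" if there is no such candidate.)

none

Head-to-head results (15 committee members):
Tanaka vs Ferraro: Ferraro wins 8–7.
Tanaka vs Ivanov: 12 to 3, Tanaka.
Ferraro vs Ivanov: Ferraro preferred on 1+5 = 6 ballots; Ivanov wins 9–6.
Each candidate has at least one pairwise win (Tanaka beats Ivanov; Ferraro beats Tanaka; Ivanov beats Ferraro) — no Condorcet loser.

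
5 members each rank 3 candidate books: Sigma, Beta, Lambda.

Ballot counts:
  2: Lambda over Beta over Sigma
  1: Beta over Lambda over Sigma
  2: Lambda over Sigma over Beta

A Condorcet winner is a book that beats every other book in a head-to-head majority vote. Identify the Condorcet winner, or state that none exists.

Pairwise majorities:
Sigma vs Beta: 2 to 3, Beta.
Sigma vs Lambda: Sigma is ranked higher on 0 ballots, Lambda on 5. Lambda wins 5–0.
Beta vs Lambda: 1 to 4, Lambda.
Lambda wins every pairwise contest, so Lambda is the Condorcet winner.

Lambda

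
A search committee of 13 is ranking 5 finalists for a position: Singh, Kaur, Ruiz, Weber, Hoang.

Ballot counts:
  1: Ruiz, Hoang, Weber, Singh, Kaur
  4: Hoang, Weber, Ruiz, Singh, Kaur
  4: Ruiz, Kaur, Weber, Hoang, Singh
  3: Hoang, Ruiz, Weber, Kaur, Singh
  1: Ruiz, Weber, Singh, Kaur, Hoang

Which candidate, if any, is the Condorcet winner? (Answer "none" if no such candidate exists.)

Check each pair by majority over 13 ballots:
Singh vs Kaur: 1+4+1 = 6 for Singh, 7 for Kaur — Kaur by 7–6.
Singh vs Ruiz: 0 for Singh, 13 for Ruiz — Ruiz by 13–0.
Singh vs Weber: 0 to 13, Weber.
Singh vs Hoang: Singh preferred on 1 ballot; Hoang wins 12–1.
Kaur vs Ruiz: Kaur is ranked higher on 0 ballots, Ruiz on 13. Ruiz wins 13–0.
Kaur vs Weber: 4 for Kaur, 9 for Weber — Weber by 9–4.
Kaur vs Hoang: Kaur preferred on 4+1 = 5 ballots; Hoang wins 8–5.
Ruiz vs Weber: 9 to 4, Ruiz.
Ruiz vs Hoang: 1+4+1 = 6 for Ruiz, 7 for Hoang — Hoang by 7–6.
Weber vs Hoang: Weber preferred on 4+1 = 5 ballots; Hoang wins 8–5.
Hoang beats each of Singh, Kaur, Ruiz, Weber — Hoang is the Condorcet winner.

Hoang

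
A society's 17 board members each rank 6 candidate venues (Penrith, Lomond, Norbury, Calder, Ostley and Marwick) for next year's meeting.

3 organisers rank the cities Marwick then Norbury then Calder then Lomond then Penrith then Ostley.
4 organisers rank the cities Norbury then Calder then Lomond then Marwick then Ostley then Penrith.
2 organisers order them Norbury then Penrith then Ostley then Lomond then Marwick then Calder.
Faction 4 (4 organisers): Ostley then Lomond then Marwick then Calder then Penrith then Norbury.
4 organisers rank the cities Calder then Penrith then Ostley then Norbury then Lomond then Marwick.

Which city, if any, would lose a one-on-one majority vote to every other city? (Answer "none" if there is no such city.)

Head-to-head results (17 organisers):
Penrith vs Lomond: Lomond, 11–6.
Penrith vs Norbury: 8 to 9, Norbury.
Penrith vs Calder: Penrith is ranked higher on 2 ballots, Calder on 15. Calder wins 15–2.
Penrith vs Ostley: 9 to 8, Penrith.
Penrith vs Marwick: Penrith preferred on 2+4 = 6 ballots; Marwick wins 11–6.
Lomond–Norbury: Norbury 13–4.
Lomond vs Calder: 6 to 11, Calder.
Lomond–Ostley: Ostley 10–7.
Lomond vs Marwick: 14 to 3, Lomond.
Norbury vs Calder: 9 to 8, Norbury.
Norbury vs Ostley: 3+4+2 = 9 for Norbury, 8 for Ostley — Norbury by 9–8.
Norbury vs Marwick: 10 to 7, Norbury.
Calder vs Ostley: Calder, 11–6.
Calder–Marwick: Marwick 9–8.
Ostley–Marwick: Ostley 10–7.
Every city wins at least one matchup (Penrith beats Ostley; Lomond beats Penrith; Norbury beats Penrith; Calder beats Penrith; Ostley beats Lomond; Marwick beats Penrith), so there is no Condorcet loser.

none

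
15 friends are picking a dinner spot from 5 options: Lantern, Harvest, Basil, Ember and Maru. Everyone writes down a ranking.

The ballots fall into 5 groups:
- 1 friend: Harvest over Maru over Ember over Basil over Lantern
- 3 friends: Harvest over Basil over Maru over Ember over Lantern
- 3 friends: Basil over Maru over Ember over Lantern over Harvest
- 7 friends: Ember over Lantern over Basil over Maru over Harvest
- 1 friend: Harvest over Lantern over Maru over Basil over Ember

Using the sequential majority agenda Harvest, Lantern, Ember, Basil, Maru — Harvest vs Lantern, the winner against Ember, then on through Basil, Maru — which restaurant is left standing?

Round 1: Harvest vs Lantern — 5–10, Lantern advances.
Round 2: Lantern vs Ember — 1–14, Ember advances.
Round 3: Ember vs Basil — 8–7, Ember advances.
Round 4: Ember vs Maru — 7–8, Maru advances.
The agenda winner is Maru.

Maru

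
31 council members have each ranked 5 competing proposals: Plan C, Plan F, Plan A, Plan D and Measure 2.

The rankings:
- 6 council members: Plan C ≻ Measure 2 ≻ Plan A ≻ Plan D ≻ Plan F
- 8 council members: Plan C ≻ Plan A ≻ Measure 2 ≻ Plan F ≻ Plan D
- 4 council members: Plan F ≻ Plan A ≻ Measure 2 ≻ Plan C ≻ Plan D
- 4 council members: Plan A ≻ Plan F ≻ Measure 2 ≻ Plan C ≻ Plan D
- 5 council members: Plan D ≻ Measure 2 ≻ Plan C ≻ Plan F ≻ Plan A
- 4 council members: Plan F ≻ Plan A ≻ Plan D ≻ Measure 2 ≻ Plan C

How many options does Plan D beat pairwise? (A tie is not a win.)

Plan D against each rival (31 council members):
Plan D vs Plan C: Plan D preferred on 5+4 = 9 ballots; Plan C wins 22–9.
Plan D vs Plan F: Plan D is ranked higher on 6+5 = 11 ballots, Plan F on 20. Plan F wins 20–11.
Plan D vs Plan A: 5 for Plan D, 26 for Plan A — Plan A by 26–5.
Plan D vs Measure 2: 9 to 22, Measure 2.
Plan D beats no one; loses to Plan C, Plan F, Plan A, Measure 2 — 0 pairwise wins.

0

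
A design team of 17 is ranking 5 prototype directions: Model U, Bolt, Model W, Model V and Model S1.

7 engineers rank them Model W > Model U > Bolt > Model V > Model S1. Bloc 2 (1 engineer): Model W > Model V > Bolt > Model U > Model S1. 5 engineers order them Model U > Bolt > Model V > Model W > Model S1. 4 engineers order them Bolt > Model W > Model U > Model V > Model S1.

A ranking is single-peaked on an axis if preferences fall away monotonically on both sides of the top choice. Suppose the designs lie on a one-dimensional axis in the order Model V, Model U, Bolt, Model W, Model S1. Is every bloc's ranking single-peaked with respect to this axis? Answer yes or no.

Axis positions: Model V=1, Model U=2, Bolt=3, Model W=4, Model S1=5.
Bloc 1: ranking walks positions 4-2-3-1-5; Model U is ranked above Bolt even though Bolt lies between Model U and the peak Model W on the axis — preferences dip and rise again. Not single-peaked.
Bloc 2: ranking walks positions 4-1-3-2-5; Model V is ranked above Bolt even though Bolt lies between Model V and the peak Model W on the axis — preferences dip and rise again. Not single-peaked.
Bloc 3 (peak Model U at position 2): ranking walks positions 2-3-1-4-5, expanding outward from the peak — single-peaked.
Bloc 4 (peak Bolt at position 3): ranking walks positions 3-4-2-1-5, expanding outward from the peak — single-peaked.
Bloc 1 violates single-peakedness, so the profile is not single-peaked on this axis.

no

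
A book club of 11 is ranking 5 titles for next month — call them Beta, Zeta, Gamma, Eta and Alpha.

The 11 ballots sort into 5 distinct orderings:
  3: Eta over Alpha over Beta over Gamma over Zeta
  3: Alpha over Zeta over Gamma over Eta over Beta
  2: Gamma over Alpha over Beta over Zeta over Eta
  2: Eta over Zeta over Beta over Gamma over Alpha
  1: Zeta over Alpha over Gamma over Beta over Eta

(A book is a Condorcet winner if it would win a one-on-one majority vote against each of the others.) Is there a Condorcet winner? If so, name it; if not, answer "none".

Check each pair by majority over 11 ballots:
Beta vs Zeta: Beta is ranked higher on 3+2 = 5 ballots, Zeta on 6. Zeta wins 6–5.
Beta vs Gamma: 3+2 = 5 for Beta, 6 for Gamma — Gamma by 6–5.
Beta vs Eta: 3 to 8, Eta.
Beta vs Alpha: Beta is ranked higher on 2 ballots, Alpha on 9. Alpha wins 9–2.
Zeta vs Gamma: Zeta is ranked higher on 3+2+1 = 6 ballots, Gamma on 5. Zeta wins 6–5.
Zeta vs Eta: 3+2+1 = 6 for Zeta, 5 for Eta — Zeta by 6–5.
Zeta vs Alpha: 2+1 = 3 for Zeta, 8 for Alpha — Alpha by 8–3.
Gamma vs Eta: Gamma is ranked higher on 3+2+1 = 6 ballots, Eta on 5. Gamma wins 6–5.
Gamma vs Alpha: 2+2 = 4 for Gamma, 7 for Alpha — Alpha by 7–4.
Eta vs Alpha: 3+2 = 5 for Eta, 6 for Alpha — Alpha by 6–5.
Alpha defeats every rival head-to-head and is the Condorcet winner.

Alpha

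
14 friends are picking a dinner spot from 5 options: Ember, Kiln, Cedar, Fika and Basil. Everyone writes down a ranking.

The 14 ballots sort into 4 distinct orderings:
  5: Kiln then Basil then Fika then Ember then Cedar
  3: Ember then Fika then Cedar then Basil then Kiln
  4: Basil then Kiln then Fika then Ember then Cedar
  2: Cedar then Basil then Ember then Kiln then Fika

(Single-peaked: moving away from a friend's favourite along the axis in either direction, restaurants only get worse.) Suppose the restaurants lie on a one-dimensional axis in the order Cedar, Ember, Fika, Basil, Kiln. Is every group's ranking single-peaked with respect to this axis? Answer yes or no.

no

Axis positions: Cedar=1, Ember=2, Fika=3, Basil=4, Kiln=5.
Group 1 (peak Kiln at position 5): ranking walks positions 5-4-3-2-1, expanding outward from the peak — single-peaked.
Group 2 (peak Ember at position 2): ranking walks positions 2-3-1-4-5, expanding outward from the peak — single-peaked.
Group 3 (peak Basil at position 4): ranking walks positions 4-5-3-2-1, expanding outward from the peak — single-peaked.
Group 4: ranking walks positions 1-4-2-5-3; Basil is ranked above Ember even though Ember lies between Basil and the peak Cedar on the axis — preferences dip and rise again. Not single-peaked.
Group 4 violates single-peakedness, so the profile is not single-peaked on this axis.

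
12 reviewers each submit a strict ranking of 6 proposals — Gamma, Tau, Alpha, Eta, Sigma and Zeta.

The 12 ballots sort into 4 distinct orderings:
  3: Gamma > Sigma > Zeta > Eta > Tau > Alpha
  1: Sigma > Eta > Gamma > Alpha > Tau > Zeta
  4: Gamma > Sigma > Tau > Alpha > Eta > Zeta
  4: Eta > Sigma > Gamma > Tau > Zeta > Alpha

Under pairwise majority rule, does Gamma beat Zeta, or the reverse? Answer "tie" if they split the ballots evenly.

Ballots ranking Gamma above Zeta: 3 + 1 + 4 + 4 = 12.
Ballots ranking Zeta above Gamma: 12 − 12 = 0.
Gamma wins the head-to-head 12–0.

Gamma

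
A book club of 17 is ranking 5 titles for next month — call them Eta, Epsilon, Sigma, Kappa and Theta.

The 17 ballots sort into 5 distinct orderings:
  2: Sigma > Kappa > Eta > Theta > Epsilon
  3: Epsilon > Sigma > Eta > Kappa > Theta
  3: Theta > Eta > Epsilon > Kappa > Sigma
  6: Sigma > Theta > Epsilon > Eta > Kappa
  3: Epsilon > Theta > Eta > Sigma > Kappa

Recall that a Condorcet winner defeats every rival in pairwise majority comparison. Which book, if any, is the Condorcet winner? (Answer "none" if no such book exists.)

Check each pair by majority over 17 ballots:
Eta vs Epsilon: Epsilon wins 12–5.
Eta vs Sigma: Sigma wins 11–6.
Eta vs Kappa: Eta, 15–2.
Eta vs Theta: Theta, 12–5.
Epsilon–Sigma: Epsilon 9–8.
Epsilon vs Kappa: Epsilon wins 15–2.
Epsilon vs Theta: Theta, 11–6.
Sigma–Kappa: Sigma 14–3.
Sigma–Theta: Sigma 11–6.
Kappa–Theta: Theta 12–5.
Every book loses at least once (Eta loses to Epsilon; Epsilon loses to Theta; Sigma loses to Epsilon; Kappa loses to Eta; Theta loses to Sigma). The majority relation contains the cycle Epsilon beats Sigma beats Theta beats Epsilon, so there is no Condorcet winner.

none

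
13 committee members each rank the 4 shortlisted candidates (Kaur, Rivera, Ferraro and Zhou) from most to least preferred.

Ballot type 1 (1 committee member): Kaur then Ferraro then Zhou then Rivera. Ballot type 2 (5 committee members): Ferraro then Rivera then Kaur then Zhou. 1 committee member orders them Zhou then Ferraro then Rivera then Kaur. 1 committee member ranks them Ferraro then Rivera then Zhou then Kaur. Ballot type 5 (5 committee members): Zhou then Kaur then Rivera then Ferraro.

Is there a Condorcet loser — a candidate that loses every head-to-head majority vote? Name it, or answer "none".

Kaur

Pairwise majorities:
Kaur vs Rivera: Rivera, 7–6.
Kaur vs Ferraro: Ferraro, 7–6.
Kaur vs Zhou: 6 to 7, Zhou.
Rivera vs Ferraro: 5 to 8, Ferraro.
Rivera vs Zhou: Zhou, 7–6.
Ferraro–Zhou: Ferraro 7–6.
Only Kaur has no wins; Kaur is the Condorcet loser.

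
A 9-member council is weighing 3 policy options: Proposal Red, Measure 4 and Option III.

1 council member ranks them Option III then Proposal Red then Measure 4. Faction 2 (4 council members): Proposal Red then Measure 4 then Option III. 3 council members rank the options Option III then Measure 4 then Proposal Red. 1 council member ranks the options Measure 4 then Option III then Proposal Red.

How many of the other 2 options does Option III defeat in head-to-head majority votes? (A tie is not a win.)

Option III against each rival (9 council members):
Option III vs Proposal Red: Option III, 5–4.
Option III vs Measure 4: Measure 4, 5–4.
Option III beats Proposal Red; loses to Measure 4 — 1 pairwise win.

1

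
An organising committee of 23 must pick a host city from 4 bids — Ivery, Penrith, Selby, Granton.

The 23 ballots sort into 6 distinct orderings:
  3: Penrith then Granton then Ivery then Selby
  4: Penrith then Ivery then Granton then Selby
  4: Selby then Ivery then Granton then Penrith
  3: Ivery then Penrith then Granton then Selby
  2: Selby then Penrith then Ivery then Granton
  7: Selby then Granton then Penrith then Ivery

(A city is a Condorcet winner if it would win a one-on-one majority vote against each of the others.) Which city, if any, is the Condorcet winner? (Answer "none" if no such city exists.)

Selby

Check each pair by majority over 23 ballots:
Ivery vs Penrith: Penrith, 16–7.
Ivery vs Selby: Ivery is ranked higher on 3+4+3 = 10 ballots, Selby on 13. Selby wins 13–10.
Ivery vs Granton: 13 to 10, Ivery.
Penrith vs Selby: 3+4+3 = 10 for Penrith, 13 for Selby — Selby by 13–10.
Penrith vs Granton: 3+4+3+2 = 12 for Penrith, 11 for Granton — Penrith by 12–11.
Selby–Granton: Selby 13–10.
Only Selby has no losses; Selby is the Condorcet winner.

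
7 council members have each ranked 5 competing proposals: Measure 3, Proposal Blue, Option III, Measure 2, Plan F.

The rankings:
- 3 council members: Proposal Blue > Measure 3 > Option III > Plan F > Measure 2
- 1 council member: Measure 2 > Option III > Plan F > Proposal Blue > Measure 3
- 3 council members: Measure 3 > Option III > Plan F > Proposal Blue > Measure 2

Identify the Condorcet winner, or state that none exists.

none

Pairwise majorities:
Measure 3–Proposal Blue: Proposal Blue 4–3.
Measure 3 vs Option III: Measure 3 wins 6–1.
Measure 3 vs Measure 2: Measure 3 is ranked higher on 3+3 = 6 ballots, Measure 2 on 1. Measure 3 wins 6–1.
Measure 3–Plan F: Measure 3 6–1.
Proposal Blue vs Option III: Proposal Blue is ranked higher on 3 ballots, Option III on 4. Option III wins 4–3.
Proposal Blue vs Measure 2: Proposal Blue, 6–1.
Proposal Blue vs Plan F: 3 to 4, Plan F.
Option III–Measure 2: Option III 6–1.
Option III–Plan F: Option III 7–0.
Measure 2 vs Plan F: Measure 2 is ranked higher on 1 ballot, Plan F on 6. Plan F wins 6–1.
No option is unbeaten: Measure 3 loses to Proposal Blue; Proposal Blue loses to Option III; Option III loses to Measure 3; Measure 2 loses to Measure 3; Plan F loses to Measure 3. In particular Measure 3 > Option III > Proposal Blue > Measure 3 is a majority cycle — no Condorcet winner exists.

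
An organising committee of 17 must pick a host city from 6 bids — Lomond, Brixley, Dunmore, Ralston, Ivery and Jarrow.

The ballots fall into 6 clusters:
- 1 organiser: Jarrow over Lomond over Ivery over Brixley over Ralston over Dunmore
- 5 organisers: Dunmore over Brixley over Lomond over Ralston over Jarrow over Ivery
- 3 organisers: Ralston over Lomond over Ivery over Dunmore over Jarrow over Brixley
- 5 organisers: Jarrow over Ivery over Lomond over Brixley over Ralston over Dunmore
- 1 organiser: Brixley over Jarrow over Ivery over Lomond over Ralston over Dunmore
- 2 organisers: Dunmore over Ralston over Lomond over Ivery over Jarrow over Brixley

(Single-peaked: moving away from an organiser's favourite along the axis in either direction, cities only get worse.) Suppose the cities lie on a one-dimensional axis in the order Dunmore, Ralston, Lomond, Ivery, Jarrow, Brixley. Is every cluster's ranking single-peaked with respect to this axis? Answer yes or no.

Axis positions: Dunmore=1, Ralston=2, Lomond=3, Ivery=4, Jarrow=5, Brixley=6.
Cluster 1: ranking walks positions 5-3-4-6-2-1; Lomond is ranked above Ivery even though Ivery lies between Lomond and the peak Jarrow on the axis — preferences dip and rise again. Not single-peaked.
Cluster 2: ranking walks positions 1-6-3-2-5-4; Brixley is ranked above Ralston even though Ralston lies between Brixley and the peak Dunmore on the axis — preferences dip and rise again. Not single-peaked.
Cluster 3 (peak Ralston at position 2): ranking walks positions 2-3-4-1-5-6, expanding outward from the peak — single-peaked.
Cluster 4 (peak Jarrow at position 5): ranking walks positions 5-4-3-6-2-1, expanding outward from the peak — single-peaked.
Cluster 5 (peak Brixley at position 6): ranking walks positions 6-5-4-3-2-1, expanding outward from the peak — single-peaked.
Cluster 6 (peak Dunmore at position 1): ranking walks positions 1-2-3-4-5-6, expanding outward from the peak — single-peaked.
Cluster 1 violates single-peakedness, so the profile is not single-peaked on this axis.

no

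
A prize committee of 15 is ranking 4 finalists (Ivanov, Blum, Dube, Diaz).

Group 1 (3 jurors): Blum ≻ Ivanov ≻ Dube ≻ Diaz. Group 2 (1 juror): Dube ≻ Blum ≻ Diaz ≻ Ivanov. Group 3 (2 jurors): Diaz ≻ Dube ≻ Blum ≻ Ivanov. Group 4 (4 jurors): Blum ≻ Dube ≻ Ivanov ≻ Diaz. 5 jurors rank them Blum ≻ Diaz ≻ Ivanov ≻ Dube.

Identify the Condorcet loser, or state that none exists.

Pairwise majorities:
Ivanov vs Blum: Blum wins 15–0.
Ivanov vs Dube: Ivanov, 8–7.
Ivanov vs Diaz: Ivanov is ranked higher on 3+4 = 7 ballots, Diaz on 8. Diaz wins 8–7.
Blum vs Dube: Blum, 12–3.
Blum vs Diaz: 3+1+4+5 = 13 for Blum, 2 for Diaz — Blum by 13–2.
Dube vs Diaz: Dube is ranked higher on 3+1+4 = 8 ballots, Diaz on 7. Dube wins 8–7.
Every nominee wins at least one matchup (Ivanov beats Dube; Blum beats Ivanov; Dube beats Diaz; Diaz beats Ivanov), so there is no Condorcet loser.

none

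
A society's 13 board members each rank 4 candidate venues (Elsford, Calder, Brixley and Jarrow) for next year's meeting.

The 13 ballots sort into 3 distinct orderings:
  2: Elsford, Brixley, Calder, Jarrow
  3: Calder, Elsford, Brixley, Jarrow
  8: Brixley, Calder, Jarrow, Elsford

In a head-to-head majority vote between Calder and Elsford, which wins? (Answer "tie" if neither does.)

Calder

Ballots ranking Calder above Elsford: 3 + 8 = 11.
Ballots ranking Elsford above Calder: 13 − 11 = 2.
Calder wins the head-to-head 11–2.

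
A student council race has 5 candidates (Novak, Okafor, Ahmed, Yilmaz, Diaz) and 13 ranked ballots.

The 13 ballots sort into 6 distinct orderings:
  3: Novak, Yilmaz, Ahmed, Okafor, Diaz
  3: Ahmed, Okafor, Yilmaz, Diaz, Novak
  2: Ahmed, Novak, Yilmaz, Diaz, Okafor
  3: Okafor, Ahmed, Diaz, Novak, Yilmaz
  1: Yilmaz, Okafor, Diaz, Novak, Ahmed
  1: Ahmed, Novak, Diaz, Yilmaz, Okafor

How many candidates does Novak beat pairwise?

1

Novak against each rival (13 voters):
Novak–Okafor: Okafor 7–6.
Novak–Ahmed: Ahmed 9–4.
Novak vs Yilmaz: Novak, 9–4.
Novak vs Diaz: Novak preferred on 3+2+1 = 6 ballots; Diaz wins 7–6.
Novak beats Yilmaz; loses to Okafor, Ahmed, Diaz — 1 pairwise win.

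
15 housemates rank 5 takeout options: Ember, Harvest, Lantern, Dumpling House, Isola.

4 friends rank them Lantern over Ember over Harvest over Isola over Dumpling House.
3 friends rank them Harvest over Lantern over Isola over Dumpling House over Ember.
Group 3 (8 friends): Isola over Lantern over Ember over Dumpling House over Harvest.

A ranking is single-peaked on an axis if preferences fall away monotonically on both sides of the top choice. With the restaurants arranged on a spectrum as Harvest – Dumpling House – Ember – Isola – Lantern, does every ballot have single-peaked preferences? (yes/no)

no

Axis positions: Harvest=1, Dumpling House=2, Ember=3, Isola=4, Lantern=5.
Group 1: ranking walks positions 5-3-1-4-2; Ember is ranked above Isola even though Isola lies between Ember and the peak Lantern on the axis — preferences dip and rise again. Not single-peaked.
Group 2: ranking walks positions 1-5-4-2-3; Lantern is ranked above Dumpling House even though Dumpling House lies between Lantern and the peak Harvest on the axis — preferences dip and rise again. Not single-peaked.
Group 3 (peak Isola at position 4): ranking walks positions 4-5-3-2-1, expanding outward from the peak — single-peaked.
Group 1 violates single-peakedness, so the profile is not single-peaked on this axis.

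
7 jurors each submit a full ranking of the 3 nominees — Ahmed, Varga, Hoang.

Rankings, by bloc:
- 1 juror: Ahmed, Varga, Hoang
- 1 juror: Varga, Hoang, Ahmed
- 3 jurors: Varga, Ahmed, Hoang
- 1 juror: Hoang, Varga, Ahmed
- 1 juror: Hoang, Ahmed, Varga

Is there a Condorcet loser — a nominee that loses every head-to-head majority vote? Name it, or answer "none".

Head-to-head results (7 jurors):
Ahmed vs Varga: Varga, 5–2.
Ahmed vs Hoang: 4 to 3, Ahmed.
Varga vs Hoang: Varga, 5–2.
Hoang is beaten in every head-to-head and is the Condorcet loser.

Hoang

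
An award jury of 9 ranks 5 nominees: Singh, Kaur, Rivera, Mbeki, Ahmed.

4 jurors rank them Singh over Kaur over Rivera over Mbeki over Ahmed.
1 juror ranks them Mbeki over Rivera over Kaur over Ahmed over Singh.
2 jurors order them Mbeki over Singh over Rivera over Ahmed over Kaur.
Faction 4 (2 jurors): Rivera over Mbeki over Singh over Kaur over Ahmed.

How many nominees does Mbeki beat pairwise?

3

Mbeki against each rival (9 jurors):
Mbeki vs Singh: Mbeki wins 5–4.
Mbeki–Kaur: Mbeki 5–4.
Mbeki vs Rivera: Mbeki is ranked higher on 1+2 = 3 ballots, Rivera on 6. Rivera wins 6–3.
Mbeki vs Ahmed: 4+1+2+2 = 9 for Mbeki, 0 for Ahmed — Mbeki by 9–0.
Mbeki beats Singh, Kaur, Ahmed; loses to Rivera — 3 pairwise wins.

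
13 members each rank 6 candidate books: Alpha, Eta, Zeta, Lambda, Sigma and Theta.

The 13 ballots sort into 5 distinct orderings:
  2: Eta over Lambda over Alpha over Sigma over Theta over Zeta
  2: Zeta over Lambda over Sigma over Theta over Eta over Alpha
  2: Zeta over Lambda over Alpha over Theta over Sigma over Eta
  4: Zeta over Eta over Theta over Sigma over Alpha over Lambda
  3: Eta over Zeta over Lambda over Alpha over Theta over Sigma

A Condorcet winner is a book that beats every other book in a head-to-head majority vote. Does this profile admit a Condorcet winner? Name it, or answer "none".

Zeta

Head-to-head results (13 members):
Alpha vs Eta: 2 for Alpha, 11 for Eta — Eta by 11–2.
Alpha vs Zeta: Alpha preferred on 2 ballots; Zeta wins 11–2.
Alpha vs Lambda: Alpha is ranked higher on 4 ballots, Lambda on 9. Lambda wins 9–4.
Alpha vs Sigma: 2+2+3 = 7 for Alpha, 6 for Sigma — Alpha by 7–6.
Alpha vs Theta: Alpha preferred on 2+2+3 = 7 ballots; Alpha wins 7–6.
Eta vs Zeta: 2+3 = 5 for Eta, 8 for Zeta — Zeta by 8–5.
Eta vs Lambda: 9 to 4, Eta.
Eta vs Sigma: Eta is ranked higher on 2+4+3 = 9 ballots, Sigma on 4. Eta wins 9–4.
Eta vs Theta: 9 to 4, Eta.
Zeta vs Lambda: Zeta is ranked higher on 2+2+4+3 = 11 ballots, Lambda on 2. Zeta wins 11–2.
Zeta vs Sigma: 11 to 2, Zeta.
Zeta vs Theta: 11 to 2, Zeta.
Lambda vs Sigma: 2+2+2+3 = 9 for Lambda, 4 for Sigma — Lambda by 9–4.
Lambda vs Theta: 9 to 4, Lambda.
Sigma vs Theta: 2+2 = 4 for Sigma, 9 for Theta — Theta by 9–4.
Zeta beats each of Alpha, Eta, Lambda, Sigma, Theta — Zeta is the Condorcet winner.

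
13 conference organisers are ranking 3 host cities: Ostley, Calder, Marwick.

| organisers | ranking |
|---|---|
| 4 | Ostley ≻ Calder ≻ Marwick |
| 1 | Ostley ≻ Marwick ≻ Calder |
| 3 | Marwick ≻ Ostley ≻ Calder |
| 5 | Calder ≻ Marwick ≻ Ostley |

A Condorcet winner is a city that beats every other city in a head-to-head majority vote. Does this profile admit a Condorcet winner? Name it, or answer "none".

Pairwise majorities:
Ostley vs Calder: Ostley wins 8–5.
Ostley vs Marwick: Marwick, 8–5.
Calder vs Marwick: 9 to 4, Calder.
No city is unbeaten: Ostley loses to Marwick; Calder loses to Ostley; Marwick loses to Calder. In particular Ostley beats Calder beats Marwick beats Ostley is a majority cycle — no Condorcet winner exists.

none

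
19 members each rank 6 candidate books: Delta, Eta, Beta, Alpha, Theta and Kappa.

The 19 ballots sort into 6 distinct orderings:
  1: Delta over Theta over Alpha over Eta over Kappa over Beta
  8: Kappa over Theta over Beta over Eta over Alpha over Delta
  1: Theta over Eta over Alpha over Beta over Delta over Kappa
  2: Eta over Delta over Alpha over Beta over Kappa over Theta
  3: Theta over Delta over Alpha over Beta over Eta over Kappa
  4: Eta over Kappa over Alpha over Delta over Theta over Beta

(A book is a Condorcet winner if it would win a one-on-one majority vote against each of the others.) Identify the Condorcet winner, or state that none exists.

Pairwise majorities:
Delta vs Eta: Delta preferred on 1+3 = 4 ballots; Eta wins 15–4.
Delta vs Beta: Delta is ranked higher on 1+2+3+4 = 10 ballots, Beta on 9. Delta wins 10–9.
Delta vs Alpha: Delta preferred on 1+2+3 = 6 ballots; Alpha wins 13–6.
Delta vs Theta: Delta is ranked higher on 1+2+4 = 7 ballots, Theta on 12. Theta wins 12–7.
Delta vs Kappa: 7 to 12, Kappa.
Eta vs Beta: Eta preferred on 1+1+2+4 = 8 ballots; Beta wins 11–8.
Eta vs Alpha: 15 to 4, Eta.
Eta vs Theta: 6 to 13, Theta.
Eta vs Kappa: Eta is ranked higher on 1+1+2+3+4 = 11 ballots, Kappa on 8. Eta wins 11–8.
Beta vs Alpha: Beta is ranked higher on 8 ballots, Alpha on 11. Alpha wins 11–8.
Beta vs Theta: 2 for Beta, 17 for Theta — Theta by 17–2.
Beta vs Kappa: 1+2+3 = 6 for Beta, 13 for Kappa — Kappa by 13–6.
Alpha vs Theta: 2+4 = 6 for Alpha, 13 for Theta — Theta by 13–6.
Alpha vs Kappa: Alpha is ranked higher on 1+1+2+3 = 7 ballots, Kappa on 12. Kappa wins 12–7.
Theta vs Kappa: Theta is ranked higher on 1+1+3 = 5 ballots, Kappa on 14. Kappa wins 14–5.
Every book loses at least once (Delta loses to Eta; Eta loses to Beta; Beta loses to Delta; Alpha loses to Eta; Theta loses to Kappa; Kappa loses to Eta). The majority relation contains the cycle Delta beats Beta beats Eta beats Delta, so there is no Condorcet winner.

none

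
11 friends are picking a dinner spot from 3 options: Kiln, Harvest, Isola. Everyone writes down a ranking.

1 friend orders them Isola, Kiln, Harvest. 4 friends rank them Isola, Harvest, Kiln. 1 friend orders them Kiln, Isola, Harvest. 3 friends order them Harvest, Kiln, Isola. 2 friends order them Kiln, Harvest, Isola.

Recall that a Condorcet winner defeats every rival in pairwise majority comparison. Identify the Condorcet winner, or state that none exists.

Pairwise majorities:
Kiln vs Harvest: Harvest wins 7–4.
Kiln vs Isola: Kiln wins 6–5.
Harvest vs Isola: Harvest preferred on 3+2 = 5 ballots; Isola wins 6–5.
No restaurant is unbeaten: Kiln loses to Harvest; Harvest loses to Isola; Isola loses to Kiln. In particular Kiln beats Isola beats Harvest beats Kiln is a majority cycle — no Condorcet winner exists.

none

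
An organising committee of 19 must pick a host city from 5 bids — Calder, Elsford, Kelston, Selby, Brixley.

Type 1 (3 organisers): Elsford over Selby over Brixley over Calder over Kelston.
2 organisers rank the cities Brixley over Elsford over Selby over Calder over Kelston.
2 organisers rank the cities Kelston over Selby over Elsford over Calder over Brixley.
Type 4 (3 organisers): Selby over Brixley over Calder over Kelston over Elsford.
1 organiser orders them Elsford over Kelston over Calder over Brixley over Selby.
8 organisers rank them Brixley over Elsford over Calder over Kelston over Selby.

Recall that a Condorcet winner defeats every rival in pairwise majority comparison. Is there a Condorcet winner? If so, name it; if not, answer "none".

Head-to-head results (19 organisers):
Calder vs Elsford: Calder preferred on 3 ballots; Elsford wins 16–3.
Calder vs Kelston: Calder preferred on 3+2+3+8 = 16 ballots; Calder wins 16–3.
Calder vs Selby: Calder preferred on 1+8 = 9 ballots; Selby wins 10–9.
Calder vs Brixley: 3 to 16, Brixley.
Elsford vs Kelston: 3+2+1+8 = 14 for Elsford, 5 for Kelston — Elsford by 14–5.
Elsford vs Selby: Elsford is ranked higher on 3+2+1+8 = 14 ballots, Selby on 5. Elsford wins 14–5.
Elsford vs Brixley: 6 to 13, Brixley.
Kelston vs Selby: 11 to 8, Kelston.
Kelston vs Brixley: 2+1 = 3 for Kelston, 16 for Brixley — Brixley by 16–3.
Selby vs Brixley: 8 to 11, Brixley.
Brixley beats each of Calder, Elsford, Kelston, Selby — Brixley is the Condorcet winner.

Brixley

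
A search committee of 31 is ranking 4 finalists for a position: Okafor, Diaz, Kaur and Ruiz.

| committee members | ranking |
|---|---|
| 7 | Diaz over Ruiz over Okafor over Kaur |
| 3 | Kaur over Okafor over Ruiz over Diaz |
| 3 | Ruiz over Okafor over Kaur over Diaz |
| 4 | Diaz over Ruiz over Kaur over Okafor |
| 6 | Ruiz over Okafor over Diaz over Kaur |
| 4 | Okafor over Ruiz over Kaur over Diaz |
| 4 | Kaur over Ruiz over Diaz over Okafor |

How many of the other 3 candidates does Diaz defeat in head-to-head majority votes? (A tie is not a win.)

Diaz against each rival (31 committee members):
Diaz–Okafor: Okafor 16–15.
Diaz vs Kaur: 17 to 14, Diaz.
Diaz vs Ruiz: 11 to 20, Ruiz.
Diaz beats Kaur; loses to Okafor, Ruiz — 1 pairwise win.

1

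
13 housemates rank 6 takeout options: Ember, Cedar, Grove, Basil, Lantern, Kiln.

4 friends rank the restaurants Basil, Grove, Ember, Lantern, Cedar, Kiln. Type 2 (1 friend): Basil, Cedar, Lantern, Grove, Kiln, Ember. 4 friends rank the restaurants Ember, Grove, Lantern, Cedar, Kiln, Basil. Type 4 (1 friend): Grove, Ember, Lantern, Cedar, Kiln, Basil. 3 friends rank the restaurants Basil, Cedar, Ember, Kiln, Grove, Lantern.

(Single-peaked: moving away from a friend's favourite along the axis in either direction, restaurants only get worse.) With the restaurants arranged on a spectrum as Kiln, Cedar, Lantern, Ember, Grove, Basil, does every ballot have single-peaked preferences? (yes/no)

Axis positions: Kiln=1, Cedar=2, Lantern=3, Ember=4, Grove=5, Basil=6.
Type 1 (peak Basil at position 6): ranking walks positions 6-5-4-3-2-1, expanding outward from the peak — single-peaked.
Type 2: ranking walks positions 6-2-3-5-1-4; Cedar is ranked above Grove even though Grove lies between Cedar and the peak Basil on the axis — preferences dip and rise again. Not single-peaked.
Type 3 (peak Ember at position 4): ranking walks positions 4-5-3-2-1-6, expanding outward from the peak — single-peaked.
Type 4 (peak Grove at position 5): ranking walks positions 5-4-3-2-1-6, expanding outward from the peak — single-peaked.
Type 5: ranking walks positions 6-2-4-1-5-3; Cedar is ranked above Grove even though Grove lies between Cedar and the peak Basil on the axis — preferences dip and rise again. Not single-peaked.
Type 2 violates single-peakedness, so the profile is not single-peaked on this axis.

no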